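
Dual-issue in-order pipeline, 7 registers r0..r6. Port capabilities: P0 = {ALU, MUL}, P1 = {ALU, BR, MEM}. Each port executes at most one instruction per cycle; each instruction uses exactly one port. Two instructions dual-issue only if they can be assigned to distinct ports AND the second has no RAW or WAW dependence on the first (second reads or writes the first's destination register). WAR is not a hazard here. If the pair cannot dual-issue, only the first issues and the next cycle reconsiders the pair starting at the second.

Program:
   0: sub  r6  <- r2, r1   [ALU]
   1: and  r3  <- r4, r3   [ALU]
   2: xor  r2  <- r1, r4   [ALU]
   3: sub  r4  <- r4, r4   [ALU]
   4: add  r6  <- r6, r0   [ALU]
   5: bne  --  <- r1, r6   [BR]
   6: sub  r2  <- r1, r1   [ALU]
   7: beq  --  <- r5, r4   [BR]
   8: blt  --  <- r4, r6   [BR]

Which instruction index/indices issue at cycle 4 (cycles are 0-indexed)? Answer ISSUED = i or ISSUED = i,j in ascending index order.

c0: i0/i1 sub and  2-wide
c1: i2/i3 xor sub  2-wide
c2: i4 add  RAW r6
c3: i5/i6 bne sub  2-wide
c4: i7 beq  no-port BR/BR
c5: i8 blt  tail

ISSUED = 7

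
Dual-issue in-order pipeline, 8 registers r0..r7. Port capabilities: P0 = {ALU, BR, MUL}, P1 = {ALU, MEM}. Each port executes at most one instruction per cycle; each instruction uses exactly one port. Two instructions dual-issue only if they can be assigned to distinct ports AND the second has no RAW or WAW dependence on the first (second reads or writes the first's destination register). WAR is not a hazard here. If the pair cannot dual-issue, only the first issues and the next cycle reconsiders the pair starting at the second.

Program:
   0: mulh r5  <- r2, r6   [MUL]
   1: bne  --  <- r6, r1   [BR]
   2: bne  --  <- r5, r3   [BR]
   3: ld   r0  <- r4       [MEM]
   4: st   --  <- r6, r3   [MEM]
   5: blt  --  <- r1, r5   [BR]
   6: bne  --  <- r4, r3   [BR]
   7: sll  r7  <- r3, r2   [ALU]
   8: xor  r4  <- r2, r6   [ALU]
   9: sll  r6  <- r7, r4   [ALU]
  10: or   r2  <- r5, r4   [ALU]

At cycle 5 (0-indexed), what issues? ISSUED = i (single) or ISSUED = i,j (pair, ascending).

ISSUED = 8

c0: i0 mulh  no-port MUL/BR
c1: i1 bne  no-port BR/BR
c2: i2+i3 bne+ld  dual
c3: i4+i5 st+blt  dual
c4: i6+i7 bne+sll  dual
c5: i8 xor  RAW r4
c6: i9+i10 sll+or  dual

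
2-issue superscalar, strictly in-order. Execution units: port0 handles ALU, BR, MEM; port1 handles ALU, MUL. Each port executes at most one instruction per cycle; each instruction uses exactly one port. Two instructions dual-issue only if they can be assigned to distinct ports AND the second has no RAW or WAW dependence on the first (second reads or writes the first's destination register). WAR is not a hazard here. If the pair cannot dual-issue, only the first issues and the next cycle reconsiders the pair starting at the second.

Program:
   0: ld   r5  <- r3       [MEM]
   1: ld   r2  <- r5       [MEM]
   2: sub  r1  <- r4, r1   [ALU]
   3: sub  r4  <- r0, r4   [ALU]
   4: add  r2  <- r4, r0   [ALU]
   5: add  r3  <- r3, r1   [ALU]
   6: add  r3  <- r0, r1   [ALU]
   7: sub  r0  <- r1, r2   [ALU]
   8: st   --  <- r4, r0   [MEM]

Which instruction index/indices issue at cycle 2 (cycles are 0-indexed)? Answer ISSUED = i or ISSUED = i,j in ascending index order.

t=0 i0:ld ; no-port MEM/MEM
t=1 i1/i2:ld/sub ; dual
t=2 i3:sub ; RAW r4
t=3 i4/i5:add/add ; dual
t=4 i6/i7:add/sub ; dual
t=5 i8:st ; tail

ISSUED = 3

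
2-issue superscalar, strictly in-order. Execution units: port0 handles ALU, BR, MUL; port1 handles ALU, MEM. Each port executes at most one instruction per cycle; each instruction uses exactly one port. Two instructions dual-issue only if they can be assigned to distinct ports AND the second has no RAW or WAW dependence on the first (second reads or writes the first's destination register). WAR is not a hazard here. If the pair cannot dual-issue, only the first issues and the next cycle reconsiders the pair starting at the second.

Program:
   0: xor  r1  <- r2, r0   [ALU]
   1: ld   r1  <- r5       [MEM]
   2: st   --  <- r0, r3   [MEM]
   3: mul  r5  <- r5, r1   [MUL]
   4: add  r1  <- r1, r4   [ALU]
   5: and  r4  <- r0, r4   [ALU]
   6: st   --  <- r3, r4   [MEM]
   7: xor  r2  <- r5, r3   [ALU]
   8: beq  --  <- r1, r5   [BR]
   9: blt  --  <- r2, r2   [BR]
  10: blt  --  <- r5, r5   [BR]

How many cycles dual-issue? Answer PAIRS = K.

#0 head=0: xor.ALU i0 WAW r1
#1 head=1: ld.MEM i1 no-port MEM/MEM
#2 head=2: st.MEM mul.MUL i2&i3 2-wide
#3 head=4: add.ALU and.ALU i4&i5 2-wide
#4 head=6: st.MEM xor.ALU i6&i7 2-wide
#5 head=8: beq.BR i8 no-port BR/BR
#6 head=9: blt.BR i9 no-port BR/BR
#7 head=10: blt.BR i10 tail

PAIRS = 3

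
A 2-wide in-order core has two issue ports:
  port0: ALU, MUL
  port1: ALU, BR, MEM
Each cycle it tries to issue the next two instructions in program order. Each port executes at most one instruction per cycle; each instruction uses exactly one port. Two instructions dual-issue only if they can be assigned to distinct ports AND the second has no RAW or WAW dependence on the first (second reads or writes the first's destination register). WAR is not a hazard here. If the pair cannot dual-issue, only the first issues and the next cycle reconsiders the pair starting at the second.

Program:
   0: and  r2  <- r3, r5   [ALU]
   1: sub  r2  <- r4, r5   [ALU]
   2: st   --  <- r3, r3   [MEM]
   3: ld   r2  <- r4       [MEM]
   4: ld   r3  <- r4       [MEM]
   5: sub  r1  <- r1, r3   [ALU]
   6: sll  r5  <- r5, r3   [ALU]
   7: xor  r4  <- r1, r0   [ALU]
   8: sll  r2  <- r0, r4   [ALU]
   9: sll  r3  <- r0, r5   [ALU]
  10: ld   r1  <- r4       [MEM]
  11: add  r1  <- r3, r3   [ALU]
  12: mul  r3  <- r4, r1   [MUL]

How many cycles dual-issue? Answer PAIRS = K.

#0 head=0: and.ALU i0 WAW r2
#1 head=1: sub.ALU/st.MEM i1&i2 2-wide
#2 head=3: ld.MEM i3 no-port MEM/MEM
#3 head=4: ld.MEM i4 RAW r3
#4 head=5: sub.ALU/sll.ALU i5&i6 2-wide
#5 head=7: xor.ALU i7 RAW r4
#6 head=8: sll.ALU/sll.ALU i8&i9 2-wide
#7 head=10: ld.MEM i10 WAW r1
#8 head=11: add.ALU i11 RAW r1
#9 head=12: mul.MUL i12 tail

PAIRS = 3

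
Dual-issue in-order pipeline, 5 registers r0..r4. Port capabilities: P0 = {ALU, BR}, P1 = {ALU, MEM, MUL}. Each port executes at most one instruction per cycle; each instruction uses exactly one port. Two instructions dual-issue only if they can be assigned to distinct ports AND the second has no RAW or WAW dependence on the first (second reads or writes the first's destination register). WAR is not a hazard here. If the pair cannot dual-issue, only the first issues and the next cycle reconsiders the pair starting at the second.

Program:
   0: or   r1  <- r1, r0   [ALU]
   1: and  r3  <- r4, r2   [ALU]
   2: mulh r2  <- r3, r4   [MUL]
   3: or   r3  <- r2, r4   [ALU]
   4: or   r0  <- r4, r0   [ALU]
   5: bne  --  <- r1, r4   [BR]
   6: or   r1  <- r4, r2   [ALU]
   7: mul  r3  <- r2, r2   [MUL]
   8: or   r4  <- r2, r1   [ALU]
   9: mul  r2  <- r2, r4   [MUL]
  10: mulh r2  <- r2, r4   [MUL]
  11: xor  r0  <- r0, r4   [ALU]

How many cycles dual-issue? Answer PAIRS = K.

0. or+and @i0/i1  | dual
1. mulh @i2  | RAW r2
2. or+or @i3/i4  | dual
3. bne+or @i5/i6  | dual
4. mul+or @i7/i8  | dual
5. mul @i9  | no-port MUL/MUL
6. mulh+xor @i10/i11  | dual

PAIRS = 5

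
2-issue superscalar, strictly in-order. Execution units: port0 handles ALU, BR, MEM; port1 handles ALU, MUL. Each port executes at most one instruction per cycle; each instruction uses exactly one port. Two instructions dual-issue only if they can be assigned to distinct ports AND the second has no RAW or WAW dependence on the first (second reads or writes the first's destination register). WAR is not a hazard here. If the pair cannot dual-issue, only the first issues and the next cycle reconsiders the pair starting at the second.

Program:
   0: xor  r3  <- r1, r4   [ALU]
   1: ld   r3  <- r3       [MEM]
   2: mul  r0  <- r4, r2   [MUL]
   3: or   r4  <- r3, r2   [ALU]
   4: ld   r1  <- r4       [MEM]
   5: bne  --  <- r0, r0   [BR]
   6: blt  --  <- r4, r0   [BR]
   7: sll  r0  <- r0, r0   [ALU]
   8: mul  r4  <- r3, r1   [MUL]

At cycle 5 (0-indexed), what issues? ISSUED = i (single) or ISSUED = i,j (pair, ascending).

  cy0 -> i0 (xor.ALU) RAW+WAW r3
  cy1 -> i1+i2 (ld.MEM;mul.MUL) dual
  cy2 -> i3 (or.ALU) RAW r4
  cy3 -> i4 (ld.MEM) no-port MEM/BR
  cy4 -> i5 (bne.BR) no-port BR/BR
  cy5 -> i6+i7 (blt.BR;sll.ALU) dual
  cy6 -> i8 (mul.MUL) tail

ISSUED = 6,7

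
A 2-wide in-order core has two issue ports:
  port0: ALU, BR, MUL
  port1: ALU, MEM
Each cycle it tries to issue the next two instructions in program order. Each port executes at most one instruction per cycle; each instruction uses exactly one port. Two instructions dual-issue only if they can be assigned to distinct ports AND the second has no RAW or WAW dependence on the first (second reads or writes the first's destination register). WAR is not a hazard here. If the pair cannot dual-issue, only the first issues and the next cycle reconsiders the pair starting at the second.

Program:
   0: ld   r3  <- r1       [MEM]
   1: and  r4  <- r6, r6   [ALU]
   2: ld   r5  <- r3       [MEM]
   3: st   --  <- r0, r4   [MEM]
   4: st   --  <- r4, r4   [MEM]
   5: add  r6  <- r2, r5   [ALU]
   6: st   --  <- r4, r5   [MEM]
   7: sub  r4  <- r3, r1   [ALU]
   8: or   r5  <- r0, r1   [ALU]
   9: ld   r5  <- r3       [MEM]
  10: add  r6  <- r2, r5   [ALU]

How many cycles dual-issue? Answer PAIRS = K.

t=0 i0,i1:ld.MEM/and.ALU ; 2-wide
t=1 i2:ld.MEM ; no-port MEM/MEM
t=2 i3:st.MEM ; no-port MEM/MEM
t=3 i4,i5:st.MEM/add.ALU ; 2-wide
t=4 i6,i7:st.MEM/sub.ALU ; 2-wide
t=5 i8:or.ALU ; WAW r5
t=6 i9:ld.MEM ; RAW r5
t=7 i10:add.ALU ; tail

PAIRS = 3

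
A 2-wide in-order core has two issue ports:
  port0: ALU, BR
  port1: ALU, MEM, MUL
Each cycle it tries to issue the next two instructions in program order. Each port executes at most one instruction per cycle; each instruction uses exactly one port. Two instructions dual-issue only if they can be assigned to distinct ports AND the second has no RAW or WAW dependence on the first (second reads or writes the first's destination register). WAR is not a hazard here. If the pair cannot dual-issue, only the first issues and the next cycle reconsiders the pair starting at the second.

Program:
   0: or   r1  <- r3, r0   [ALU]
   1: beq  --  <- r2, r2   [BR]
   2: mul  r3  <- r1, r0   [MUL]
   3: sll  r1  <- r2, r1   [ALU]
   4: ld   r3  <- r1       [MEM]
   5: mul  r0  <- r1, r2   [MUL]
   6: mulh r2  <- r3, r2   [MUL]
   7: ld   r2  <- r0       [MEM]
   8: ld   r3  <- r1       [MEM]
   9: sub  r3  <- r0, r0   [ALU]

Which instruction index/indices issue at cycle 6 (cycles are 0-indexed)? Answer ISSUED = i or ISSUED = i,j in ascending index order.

ISSUED = 8

t=0 i0,i1:or+beq ; pair
t=1 i2,i3:mul+sll ; pair
t=2 i4:ld ; no-port MEM/MUL
t=3 i5:mul ; no-port MUL/MUL
t=4 i6:mulh ; no-port MUL/MEM
t=5 i7:ld ; no-port MEM/MEM
t=6 i8:ld ; WAW r3
t=7 i9:sub ; tail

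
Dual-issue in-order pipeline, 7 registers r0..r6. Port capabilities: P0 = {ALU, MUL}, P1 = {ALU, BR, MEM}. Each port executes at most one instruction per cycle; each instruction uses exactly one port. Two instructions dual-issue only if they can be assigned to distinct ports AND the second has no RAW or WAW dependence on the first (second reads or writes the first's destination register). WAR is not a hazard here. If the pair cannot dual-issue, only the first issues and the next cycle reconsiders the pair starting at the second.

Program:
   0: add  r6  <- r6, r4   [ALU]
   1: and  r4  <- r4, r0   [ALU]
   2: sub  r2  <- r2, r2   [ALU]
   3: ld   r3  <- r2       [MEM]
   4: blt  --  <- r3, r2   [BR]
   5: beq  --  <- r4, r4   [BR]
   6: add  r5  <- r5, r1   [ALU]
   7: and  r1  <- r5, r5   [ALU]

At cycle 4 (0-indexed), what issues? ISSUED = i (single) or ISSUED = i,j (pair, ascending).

ISSUED = 5,6

c0: i0&i1 add.ALU/and.ALU  dual
c1: i2 sub.ALU  RAW r2
c2: i3 ld.MEM  no-port MEM/BR
c3: i4 blt.BR  no-port BR/BR
c4: i5&i6 beq.BR/add.ALU  dual
c5: i7 and.ALU  tail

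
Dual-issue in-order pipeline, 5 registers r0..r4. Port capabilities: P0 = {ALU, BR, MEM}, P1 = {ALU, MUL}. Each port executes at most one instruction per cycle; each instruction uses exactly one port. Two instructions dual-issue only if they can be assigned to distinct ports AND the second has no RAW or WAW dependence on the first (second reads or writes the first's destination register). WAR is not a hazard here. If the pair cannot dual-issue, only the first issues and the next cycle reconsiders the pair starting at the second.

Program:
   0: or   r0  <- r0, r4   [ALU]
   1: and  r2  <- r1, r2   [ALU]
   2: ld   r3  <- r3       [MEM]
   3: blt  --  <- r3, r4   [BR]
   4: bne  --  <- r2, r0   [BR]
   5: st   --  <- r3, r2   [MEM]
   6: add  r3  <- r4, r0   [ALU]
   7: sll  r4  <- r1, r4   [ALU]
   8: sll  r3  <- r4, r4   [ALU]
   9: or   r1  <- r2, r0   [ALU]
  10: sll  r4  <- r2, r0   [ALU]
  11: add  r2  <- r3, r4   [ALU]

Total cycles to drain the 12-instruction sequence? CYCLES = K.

c0: i0+i1 or and  2-wide
c1: i2 ld  no-port MEM/BR
c2: i3 blt  no-port BR/BR
c3: i4 bne  no-port BR/MEM
c4: i5+i6 st add  2-wide
c5: i7 sll  RAW r4
c6: i8+i9 sll or  2-wide
c7: i10 sll  RAW r4
c8: i11 add  tail

CYCLES = 9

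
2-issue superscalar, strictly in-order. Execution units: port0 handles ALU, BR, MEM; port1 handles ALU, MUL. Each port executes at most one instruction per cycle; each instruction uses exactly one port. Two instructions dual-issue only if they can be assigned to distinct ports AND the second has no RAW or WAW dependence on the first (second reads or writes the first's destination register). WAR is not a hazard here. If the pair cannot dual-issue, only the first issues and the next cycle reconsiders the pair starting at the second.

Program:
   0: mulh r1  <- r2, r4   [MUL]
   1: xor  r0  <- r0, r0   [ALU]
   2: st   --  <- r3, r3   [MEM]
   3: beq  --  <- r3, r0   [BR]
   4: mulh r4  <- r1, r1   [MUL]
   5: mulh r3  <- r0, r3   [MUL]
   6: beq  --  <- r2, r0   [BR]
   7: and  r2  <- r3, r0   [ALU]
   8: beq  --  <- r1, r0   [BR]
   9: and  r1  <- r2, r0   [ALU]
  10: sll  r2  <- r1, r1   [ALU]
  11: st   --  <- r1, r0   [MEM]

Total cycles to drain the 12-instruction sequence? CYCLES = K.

t=0 i0&i1:mulh+xor ; dual
t=1 i2:st ; no-port MEM/BR
t=2 i3&i4:beq+mulh ; dual
t=3 i5&i6:mulh+beq ; dual
t=4 i7&i8:and+beq ; dual
t=5 i9:and ; RAW r1
t=6 i10&i11:sll+st ; dual

CYCLES = 7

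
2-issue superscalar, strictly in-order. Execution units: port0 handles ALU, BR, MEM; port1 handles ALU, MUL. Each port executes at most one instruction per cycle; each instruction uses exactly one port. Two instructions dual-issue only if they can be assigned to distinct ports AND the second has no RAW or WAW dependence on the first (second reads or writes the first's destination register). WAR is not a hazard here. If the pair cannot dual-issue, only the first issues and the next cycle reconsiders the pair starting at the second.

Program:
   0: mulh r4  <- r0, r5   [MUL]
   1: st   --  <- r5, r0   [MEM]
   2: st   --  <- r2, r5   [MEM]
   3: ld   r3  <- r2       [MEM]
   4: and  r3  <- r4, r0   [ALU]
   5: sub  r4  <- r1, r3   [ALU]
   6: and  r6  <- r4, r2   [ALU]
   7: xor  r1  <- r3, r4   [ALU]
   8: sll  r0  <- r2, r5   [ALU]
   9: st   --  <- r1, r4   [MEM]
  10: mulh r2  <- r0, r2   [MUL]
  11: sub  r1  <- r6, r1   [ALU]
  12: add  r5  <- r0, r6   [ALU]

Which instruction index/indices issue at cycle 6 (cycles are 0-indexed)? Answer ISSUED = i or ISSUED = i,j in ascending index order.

  cy0 -> i0+i1 (mulh+st) pair
  cy1 -> i2 (st) no-port MEM/MEM
  cy2 -> i3 (ld) WAW r3
  cy3 -> i4 (and) RAW r3
  cy4 -> i5 (sub) RAW r4
  cy5 -> i6+i7 (and+xor) pair
  cy6 -> i8+i9 (sll+st) pair
  cy7 -> i10+i11 (mulh+sub) pair
  cy8 -> i12 (add) tail

ISSUED = 8,9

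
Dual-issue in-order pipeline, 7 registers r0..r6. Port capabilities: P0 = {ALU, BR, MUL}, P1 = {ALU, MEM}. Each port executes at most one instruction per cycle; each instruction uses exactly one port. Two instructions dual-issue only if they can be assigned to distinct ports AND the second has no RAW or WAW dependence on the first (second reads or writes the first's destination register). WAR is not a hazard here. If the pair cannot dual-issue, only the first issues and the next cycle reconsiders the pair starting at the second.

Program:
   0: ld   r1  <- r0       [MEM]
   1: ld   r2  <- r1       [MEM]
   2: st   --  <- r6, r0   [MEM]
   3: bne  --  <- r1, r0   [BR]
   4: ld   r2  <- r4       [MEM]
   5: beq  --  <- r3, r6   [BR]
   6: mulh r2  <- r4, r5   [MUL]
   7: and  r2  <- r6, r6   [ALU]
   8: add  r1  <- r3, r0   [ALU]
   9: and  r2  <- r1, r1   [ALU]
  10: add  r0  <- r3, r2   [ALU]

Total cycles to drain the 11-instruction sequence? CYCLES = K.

CYCLES = 8

  cy0 -> i0 (ld) no-port MEM/MEM
  cy1 -> i1 (ld) no-port MEM/MEM
  cy2 -> i2,i3 (st/bne) dual
  cy3 -> i4,i5 (ld/beq) dual
  cy4 -> i6 (mulh) WAW r2
  cy5 -> i7,i8 (and/add) dual
  cy6 -> i9 (and) RAW r2
  cy7 -> i10 (add) tail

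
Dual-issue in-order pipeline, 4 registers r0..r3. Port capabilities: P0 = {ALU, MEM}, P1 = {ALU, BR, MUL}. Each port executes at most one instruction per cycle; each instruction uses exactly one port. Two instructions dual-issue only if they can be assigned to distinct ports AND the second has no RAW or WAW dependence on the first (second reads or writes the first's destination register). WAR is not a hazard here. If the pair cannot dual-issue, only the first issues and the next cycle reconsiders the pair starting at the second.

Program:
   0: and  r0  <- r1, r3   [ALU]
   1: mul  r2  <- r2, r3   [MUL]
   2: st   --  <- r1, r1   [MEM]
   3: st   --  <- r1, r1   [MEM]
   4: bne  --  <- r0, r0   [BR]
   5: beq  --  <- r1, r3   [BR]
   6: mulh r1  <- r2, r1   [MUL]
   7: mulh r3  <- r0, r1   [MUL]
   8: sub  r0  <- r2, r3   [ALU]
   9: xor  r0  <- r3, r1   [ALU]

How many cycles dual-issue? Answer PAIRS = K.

  cy0 -> i0+i1 (and.ALU;mul.MUL) 2-wide
  cy1 -> i2 (st.MEM) no-port MEM/MEM
  cy2 -> i3+i4 (st.MEM;bne.BR) 2-wide
  cy3 -> i5 (beq.BR) no-port BR/MUL
  cy4 -> i6 (mulh.MUL) no-port MUL/MUL
  cy5 -> i7 (mulh.MUL) RAW r3
  cy6 -> i8 (sub.ALU) WAW r0
  cy7 -> i9 (xor.ALU) tail

PAIRS = 2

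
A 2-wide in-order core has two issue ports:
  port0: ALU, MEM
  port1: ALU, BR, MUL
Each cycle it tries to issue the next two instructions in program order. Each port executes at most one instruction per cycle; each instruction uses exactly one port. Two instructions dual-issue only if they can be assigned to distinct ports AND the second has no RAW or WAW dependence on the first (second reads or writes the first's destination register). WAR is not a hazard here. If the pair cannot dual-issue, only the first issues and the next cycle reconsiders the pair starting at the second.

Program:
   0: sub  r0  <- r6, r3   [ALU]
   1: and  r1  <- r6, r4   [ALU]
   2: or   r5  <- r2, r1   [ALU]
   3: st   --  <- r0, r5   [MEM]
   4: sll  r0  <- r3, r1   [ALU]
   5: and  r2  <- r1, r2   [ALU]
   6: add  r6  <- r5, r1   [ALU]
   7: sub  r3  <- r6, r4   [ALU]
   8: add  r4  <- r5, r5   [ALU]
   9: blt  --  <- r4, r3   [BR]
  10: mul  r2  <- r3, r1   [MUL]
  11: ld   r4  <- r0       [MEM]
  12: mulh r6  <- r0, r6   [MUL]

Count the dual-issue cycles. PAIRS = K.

PAIRS = 5

0. sub and @i0+i1  | pair
1. or @i2  | RAW r5
2. st sll @i3+i4  | pair
3. and add @i5+i6  | pair
4. sub add @i7+i8  | pair
5. blt @i9  | no-port BR/MUL
6. mul ld @i10+i11  | pair
7. mulh @i12  | tail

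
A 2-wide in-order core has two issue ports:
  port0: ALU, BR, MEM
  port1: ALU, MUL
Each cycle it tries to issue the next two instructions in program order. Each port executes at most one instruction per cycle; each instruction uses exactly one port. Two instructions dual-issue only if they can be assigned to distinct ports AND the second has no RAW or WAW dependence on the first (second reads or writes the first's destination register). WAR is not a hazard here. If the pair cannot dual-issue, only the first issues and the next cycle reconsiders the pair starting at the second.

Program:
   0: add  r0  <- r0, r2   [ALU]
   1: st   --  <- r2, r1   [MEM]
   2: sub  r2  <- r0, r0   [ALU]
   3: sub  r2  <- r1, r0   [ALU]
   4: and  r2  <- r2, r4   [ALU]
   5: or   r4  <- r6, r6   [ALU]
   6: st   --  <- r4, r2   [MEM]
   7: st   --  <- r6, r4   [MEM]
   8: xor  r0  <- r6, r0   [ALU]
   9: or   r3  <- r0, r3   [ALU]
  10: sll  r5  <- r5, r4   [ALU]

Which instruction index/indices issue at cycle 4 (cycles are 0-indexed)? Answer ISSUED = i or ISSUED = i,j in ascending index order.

#0 head=0: add/st i0&i1 pair
#1 head=2: sub i2 WAW r2
#2 head=3: sub i3 RAW+WAW r2
#3 head=4: and/or i4&i5 pair
#4 head=6: st i6 no-port MEM/MEM
#5 head=7: st/xor i7&i8 pair
#6 head=9: or/sll i9&i10 pair

ISSUED = 6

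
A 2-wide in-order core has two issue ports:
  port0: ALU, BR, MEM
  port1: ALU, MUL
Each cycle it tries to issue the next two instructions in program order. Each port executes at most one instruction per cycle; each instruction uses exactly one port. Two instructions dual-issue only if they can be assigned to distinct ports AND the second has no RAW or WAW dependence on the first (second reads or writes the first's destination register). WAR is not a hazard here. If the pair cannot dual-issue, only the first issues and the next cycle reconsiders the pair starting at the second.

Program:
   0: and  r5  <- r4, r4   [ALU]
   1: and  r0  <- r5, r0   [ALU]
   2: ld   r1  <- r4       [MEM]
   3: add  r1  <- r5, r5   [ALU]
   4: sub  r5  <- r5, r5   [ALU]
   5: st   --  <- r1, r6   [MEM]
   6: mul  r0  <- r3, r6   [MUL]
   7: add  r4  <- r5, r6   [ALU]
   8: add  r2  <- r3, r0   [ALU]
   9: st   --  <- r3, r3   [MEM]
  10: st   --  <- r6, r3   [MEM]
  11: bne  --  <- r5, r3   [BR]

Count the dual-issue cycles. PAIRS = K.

PAIRS = 4

#0 head=0: and i0 RAW r5
#1 head=1: and+ld i1/i2 2-wide
#2 head=3: add+sub i3/i4 2-wide
#3 head=5: st+mul i5/i6 2-wide
#4 head=7: add+add i7/i8 2-wide
#5 head=9: st i9 no-port MEM/MEM
#6 head=10: st i10 no-port MEM/BR
#7 head=11: bne i11 tail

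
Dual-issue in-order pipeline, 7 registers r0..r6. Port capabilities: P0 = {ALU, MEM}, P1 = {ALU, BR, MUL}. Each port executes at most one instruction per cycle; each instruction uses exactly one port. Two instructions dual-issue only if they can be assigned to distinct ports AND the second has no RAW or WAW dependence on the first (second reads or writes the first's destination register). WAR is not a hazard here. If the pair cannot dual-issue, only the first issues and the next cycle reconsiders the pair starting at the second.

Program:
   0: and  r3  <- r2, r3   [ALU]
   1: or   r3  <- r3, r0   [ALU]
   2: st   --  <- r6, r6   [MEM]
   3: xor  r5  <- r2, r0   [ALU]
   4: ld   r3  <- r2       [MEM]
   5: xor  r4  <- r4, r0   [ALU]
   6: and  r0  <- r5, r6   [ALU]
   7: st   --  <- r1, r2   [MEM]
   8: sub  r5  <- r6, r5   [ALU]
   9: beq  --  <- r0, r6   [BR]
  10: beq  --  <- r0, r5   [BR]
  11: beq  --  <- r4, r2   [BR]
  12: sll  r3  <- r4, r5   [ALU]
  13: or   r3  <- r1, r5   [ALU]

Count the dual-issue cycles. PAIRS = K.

PAIRS = 5

t=0 i0:and.ALU ; RAW+WAW r3
t=1 i1/i2:or.ALU st.MEM ; pair
t=2 i3/i4:xor.ALU ld.MEM ; pair
t=3 i5/i6:xor.ALU and.ALU ; pair
t=4 i7/i8:st.MEM sub.ALU ; pair
t=5 i9:beq.BR ; no-port BR/BR
t=6 i10:beq.BR ; no-port BR/BR
t=7 i11/i12:beq.BR sll.ALU ; pair
t=8 i13:or.ALU ; tail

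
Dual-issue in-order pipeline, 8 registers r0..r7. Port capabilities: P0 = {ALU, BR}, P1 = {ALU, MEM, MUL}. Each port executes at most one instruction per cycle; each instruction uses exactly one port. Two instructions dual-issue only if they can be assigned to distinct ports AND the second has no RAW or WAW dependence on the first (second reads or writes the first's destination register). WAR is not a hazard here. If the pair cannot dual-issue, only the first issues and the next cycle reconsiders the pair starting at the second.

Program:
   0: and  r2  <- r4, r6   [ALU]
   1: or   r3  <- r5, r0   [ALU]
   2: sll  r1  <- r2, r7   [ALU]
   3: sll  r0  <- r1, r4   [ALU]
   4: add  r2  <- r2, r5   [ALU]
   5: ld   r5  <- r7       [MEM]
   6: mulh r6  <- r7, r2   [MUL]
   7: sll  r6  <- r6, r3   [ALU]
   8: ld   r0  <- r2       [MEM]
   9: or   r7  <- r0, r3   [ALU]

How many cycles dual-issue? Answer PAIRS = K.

PAIRS = 3

t=0 i0&i1:and+or ; pair
t=1 i2:sll ; RAW r1
t=2 i3&i4:sll+add ; pair
t=3 i5:ld ; no-port MEM/MUL
t=4 i6:mulh ; RAW+WAW r6
t=5 i7&i8:sll+ld ; pair
t=6 i9:or ; tail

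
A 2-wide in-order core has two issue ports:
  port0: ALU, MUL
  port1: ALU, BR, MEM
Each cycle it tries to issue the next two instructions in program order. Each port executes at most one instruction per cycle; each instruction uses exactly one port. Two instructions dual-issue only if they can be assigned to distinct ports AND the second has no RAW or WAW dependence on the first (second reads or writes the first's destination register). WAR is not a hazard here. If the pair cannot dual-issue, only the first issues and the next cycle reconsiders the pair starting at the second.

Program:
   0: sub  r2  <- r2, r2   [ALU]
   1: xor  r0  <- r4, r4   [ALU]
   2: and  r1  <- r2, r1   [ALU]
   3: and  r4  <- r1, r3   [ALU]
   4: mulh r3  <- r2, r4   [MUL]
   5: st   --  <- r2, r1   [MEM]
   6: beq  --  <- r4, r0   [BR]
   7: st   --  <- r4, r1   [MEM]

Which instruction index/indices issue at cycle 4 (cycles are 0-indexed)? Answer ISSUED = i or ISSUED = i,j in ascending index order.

c0: i0/i1 sub.ALU xor.ALU  2-wide
c1: i2 and.ALU  RAW r1
c2: i3 and.ALU  RAW r4
c3: i4/i5 mulh.MUL st.MEM  2-wide
c4: i6 beq.BR  no-port BR/MEM
c5: i7 st.MEM  tail

ISSUED = 6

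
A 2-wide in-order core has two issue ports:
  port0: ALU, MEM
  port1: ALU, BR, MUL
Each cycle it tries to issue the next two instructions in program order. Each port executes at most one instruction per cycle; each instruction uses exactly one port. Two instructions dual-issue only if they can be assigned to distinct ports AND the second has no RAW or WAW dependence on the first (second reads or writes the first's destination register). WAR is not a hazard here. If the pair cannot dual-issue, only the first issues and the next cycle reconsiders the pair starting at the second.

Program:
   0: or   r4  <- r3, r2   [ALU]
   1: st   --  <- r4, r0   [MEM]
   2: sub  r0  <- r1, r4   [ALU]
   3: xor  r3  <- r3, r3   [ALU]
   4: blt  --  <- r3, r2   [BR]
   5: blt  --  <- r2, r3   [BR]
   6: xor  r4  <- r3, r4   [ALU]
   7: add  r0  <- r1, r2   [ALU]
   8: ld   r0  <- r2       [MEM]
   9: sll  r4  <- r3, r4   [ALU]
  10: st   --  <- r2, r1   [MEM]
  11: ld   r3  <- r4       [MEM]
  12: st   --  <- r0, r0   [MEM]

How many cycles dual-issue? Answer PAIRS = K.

PAIRS = 3

0. or @i0  | RAW r4
1. st/sub @i1,i2  | 2-wide
2. xor @i3  | RAW r3
3. blt @i4  | no-port BR/BR
4. blt/xor @i5,i6  | 2-wide
5. add @i7  | WAW r0
6. ld/sll @i8,i9  | 2-wide
7. st @i10  | no-port MEM/MEM
8. ld @i11  | no-port MEM/MEM
9. st @i12  | tail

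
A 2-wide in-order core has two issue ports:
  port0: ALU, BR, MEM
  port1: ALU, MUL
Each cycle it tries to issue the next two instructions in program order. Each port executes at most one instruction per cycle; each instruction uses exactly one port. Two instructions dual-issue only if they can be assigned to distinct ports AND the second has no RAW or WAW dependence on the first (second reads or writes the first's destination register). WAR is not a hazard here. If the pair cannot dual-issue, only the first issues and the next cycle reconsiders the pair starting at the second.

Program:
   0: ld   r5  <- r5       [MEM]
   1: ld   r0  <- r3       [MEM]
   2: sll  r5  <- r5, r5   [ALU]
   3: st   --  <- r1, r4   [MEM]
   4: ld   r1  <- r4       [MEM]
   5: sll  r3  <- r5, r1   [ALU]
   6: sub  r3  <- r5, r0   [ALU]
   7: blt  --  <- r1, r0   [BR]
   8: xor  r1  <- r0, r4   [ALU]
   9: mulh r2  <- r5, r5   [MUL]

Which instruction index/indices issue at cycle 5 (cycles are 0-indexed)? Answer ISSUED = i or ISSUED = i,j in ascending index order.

c0: i0 ld.MEM  no-port MEM/MEM
c1: i1+i2 ld.MEM;sll.ALU  pair
c2: i3 st.MEM  no-port MEM/MEM
c3: i4 ld.MEM  RAW r1
c4: i5 sll.ALU  WAW r3
c5: i6+i7 sub.ALU;blt.BR  pair
c6: i8+i9 xor.ALU;mulh.MUL  pair

ISSUED = 6,7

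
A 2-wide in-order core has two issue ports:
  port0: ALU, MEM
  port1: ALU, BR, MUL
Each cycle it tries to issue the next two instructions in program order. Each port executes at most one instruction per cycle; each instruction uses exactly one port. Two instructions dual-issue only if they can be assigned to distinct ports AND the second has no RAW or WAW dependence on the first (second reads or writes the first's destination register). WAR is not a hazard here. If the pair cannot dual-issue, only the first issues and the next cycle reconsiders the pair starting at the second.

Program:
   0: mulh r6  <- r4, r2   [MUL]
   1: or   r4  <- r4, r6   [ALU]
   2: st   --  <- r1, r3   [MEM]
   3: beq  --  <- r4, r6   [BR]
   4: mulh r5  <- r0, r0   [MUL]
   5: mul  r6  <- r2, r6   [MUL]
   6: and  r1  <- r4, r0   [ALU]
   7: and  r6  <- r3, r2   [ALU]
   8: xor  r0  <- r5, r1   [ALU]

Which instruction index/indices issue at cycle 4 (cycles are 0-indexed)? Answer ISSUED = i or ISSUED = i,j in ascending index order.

ISSUED = 5,6

[0] i0  mulh.MUL  -- RAW r6
[1] i1+i2  or.ALU+st.MEM  -- dual
[2] i3  beq.BR  -- no-port BR/MUL
[3] i4  mulh.MUL  -- no-port MUL/MUL
[4] i5+i6  mul.MUL+and.ALU  -- dual
[5] i7+i8  and.ALU+xor.ALU  -- dual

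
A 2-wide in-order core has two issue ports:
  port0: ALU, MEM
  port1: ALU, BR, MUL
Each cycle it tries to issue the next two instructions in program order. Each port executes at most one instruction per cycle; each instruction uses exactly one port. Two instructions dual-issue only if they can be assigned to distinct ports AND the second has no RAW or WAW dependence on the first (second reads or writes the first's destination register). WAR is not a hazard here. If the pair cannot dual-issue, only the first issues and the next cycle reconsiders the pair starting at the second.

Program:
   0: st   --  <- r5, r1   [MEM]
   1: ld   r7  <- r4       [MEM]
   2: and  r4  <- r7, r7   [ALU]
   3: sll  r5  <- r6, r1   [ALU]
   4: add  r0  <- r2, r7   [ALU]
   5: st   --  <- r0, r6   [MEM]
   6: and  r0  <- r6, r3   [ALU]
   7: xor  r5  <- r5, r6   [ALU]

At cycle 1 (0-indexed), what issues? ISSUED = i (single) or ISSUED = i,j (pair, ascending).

ISSUED = 1

[0] i0  st  -- no-port MEM/MEM
[1] i1  ld  -- RAW r7
[2] i2&i3  and+sll  -- dual
[3] i4  add  -- RAW r0
[4] i5&i6  st+and  -- dual
[5] i7  xor  -- tail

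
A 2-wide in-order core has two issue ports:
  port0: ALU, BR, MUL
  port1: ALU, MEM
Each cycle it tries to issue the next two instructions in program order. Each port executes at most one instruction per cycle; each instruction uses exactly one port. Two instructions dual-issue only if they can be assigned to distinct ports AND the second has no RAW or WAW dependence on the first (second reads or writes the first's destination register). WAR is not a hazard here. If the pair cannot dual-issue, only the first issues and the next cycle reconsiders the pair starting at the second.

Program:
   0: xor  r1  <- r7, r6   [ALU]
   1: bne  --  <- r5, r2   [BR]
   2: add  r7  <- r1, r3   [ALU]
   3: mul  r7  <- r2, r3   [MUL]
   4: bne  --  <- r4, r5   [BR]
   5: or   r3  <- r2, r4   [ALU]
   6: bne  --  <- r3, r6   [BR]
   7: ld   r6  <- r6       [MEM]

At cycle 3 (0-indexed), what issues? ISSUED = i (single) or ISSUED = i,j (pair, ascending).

#0 head=0: xor.ALU bne.BR i0,i1 dual
#1 head=2: add.ALU i2 WAW r7
#2 head=3: mul.MUL i3 no-port MUL/BR
#3 head=4: bne.BR or.ALU i4,i5 dual
#4 head=6: bne.BR ld.MEM i6,i7 dual

ISSUED = 4,5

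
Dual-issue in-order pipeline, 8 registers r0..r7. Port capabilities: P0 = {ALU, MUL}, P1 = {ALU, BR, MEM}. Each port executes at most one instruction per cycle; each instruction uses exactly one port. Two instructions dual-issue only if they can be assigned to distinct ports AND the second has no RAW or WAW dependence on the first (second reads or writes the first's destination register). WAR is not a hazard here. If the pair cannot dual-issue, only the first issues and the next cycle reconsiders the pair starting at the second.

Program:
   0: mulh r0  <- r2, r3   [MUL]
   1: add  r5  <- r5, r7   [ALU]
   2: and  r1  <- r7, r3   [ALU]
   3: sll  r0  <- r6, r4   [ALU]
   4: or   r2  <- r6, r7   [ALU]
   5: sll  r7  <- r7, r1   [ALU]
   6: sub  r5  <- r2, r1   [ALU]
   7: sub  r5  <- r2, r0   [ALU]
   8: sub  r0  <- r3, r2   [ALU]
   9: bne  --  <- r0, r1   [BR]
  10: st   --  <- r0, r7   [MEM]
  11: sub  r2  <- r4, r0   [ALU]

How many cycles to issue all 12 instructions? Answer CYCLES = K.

c0: i0+i1 mulh+add  pair
c1: i2+i3 and+sll  pair
c2: i4+i5 or+sll  pair
c3: i6 sub  WAW r5
c4: i7+i8 sub+sub  pair
c5: i9 bne  no-port BR/MEM
c6: i10+i11 st+sub  pair

CYCLES = 7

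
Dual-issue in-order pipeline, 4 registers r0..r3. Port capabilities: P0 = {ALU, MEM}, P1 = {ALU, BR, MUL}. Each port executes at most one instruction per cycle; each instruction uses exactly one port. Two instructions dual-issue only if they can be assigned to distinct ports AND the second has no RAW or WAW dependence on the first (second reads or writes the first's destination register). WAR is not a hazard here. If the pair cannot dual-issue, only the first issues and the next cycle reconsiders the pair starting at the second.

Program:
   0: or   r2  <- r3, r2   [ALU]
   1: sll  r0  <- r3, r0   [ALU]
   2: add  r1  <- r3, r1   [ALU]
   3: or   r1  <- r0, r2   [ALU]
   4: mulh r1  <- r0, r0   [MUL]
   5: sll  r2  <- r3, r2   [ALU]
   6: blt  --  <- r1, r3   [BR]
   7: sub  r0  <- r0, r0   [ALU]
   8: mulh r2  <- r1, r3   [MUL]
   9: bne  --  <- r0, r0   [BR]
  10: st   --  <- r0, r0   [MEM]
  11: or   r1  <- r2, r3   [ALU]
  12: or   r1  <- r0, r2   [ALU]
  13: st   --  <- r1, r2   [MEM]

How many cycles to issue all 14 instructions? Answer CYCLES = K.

CYCLES = 10

[0] i0/i1  or.ALU;sll.ALU  -- pair
[1] i2  add.ALU  -- WAW r1
[2] i3  or.ALU  -- WAW r1
[3] i4/i5  mulh.MUL;sll.ALU  -- pair
[4] i6/i7  blt.BR;sub.ALU  -- pair
[5] i8  mulh.MUL  -- no-port MUL/BR
[6] i9/i10  bne.BR;st.MEM  -- pair
[7] i11  or.ALU  -- WAW r1
[8] i12  or.ALU  -- RAW r1
[9] i13  st.MEM  -- tail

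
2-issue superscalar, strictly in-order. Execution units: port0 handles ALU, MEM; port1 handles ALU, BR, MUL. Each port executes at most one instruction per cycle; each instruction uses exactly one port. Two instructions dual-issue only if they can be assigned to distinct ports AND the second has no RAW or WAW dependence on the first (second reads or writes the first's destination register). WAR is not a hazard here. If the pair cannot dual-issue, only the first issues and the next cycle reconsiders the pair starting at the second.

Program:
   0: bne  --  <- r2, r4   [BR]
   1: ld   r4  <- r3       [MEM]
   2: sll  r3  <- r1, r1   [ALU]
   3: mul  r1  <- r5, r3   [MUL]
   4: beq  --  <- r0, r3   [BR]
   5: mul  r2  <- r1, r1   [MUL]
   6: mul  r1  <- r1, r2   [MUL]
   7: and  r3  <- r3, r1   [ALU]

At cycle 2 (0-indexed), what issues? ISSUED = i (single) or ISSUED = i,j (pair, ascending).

ISSUED = 3

#0 head=0: bne.BR;ld.MEM i0&i1 dual
#1 head=2: sll.ALU i2 RAW r3
#2 head=3: mul.MUL i3 no-port MUL/BR
#3 head=4: beq.BR i4 no-port BR/MUL
#4 head=5: mul.MUL i5 no-port MUL/MUL
#5 head=6: mul.MUL i6 RAW r1
#6 head=7: and.ALU i7 tail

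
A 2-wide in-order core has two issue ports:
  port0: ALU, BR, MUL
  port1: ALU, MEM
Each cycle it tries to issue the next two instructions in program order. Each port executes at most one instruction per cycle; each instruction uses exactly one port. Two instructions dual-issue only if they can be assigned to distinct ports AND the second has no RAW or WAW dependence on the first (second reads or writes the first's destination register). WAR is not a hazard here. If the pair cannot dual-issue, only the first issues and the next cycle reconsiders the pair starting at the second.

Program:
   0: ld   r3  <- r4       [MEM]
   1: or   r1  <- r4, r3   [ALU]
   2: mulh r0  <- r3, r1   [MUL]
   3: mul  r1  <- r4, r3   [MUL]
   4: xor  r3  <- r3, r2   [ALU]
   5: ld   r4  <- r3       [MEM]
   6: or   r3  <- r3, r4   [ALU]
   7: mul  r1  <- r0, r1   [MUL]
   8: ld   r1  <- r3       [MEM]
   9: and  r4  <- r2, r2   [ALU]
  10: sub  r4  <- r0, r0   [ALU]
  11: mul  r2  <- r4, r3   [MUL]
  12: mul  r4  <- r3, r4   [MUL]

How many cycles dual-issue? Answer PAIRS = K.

0. ld.MEM @i0  | RAW r3
1. or.ALU @i1  | RAW r1
2. mulh.MUL @i2  | no-port MUL/MUL
3. mul.MUL;xor.ALU @i3&i4  | 2-wide
4. ld.MEM @i5  | RAW r4
5. or.ALU;mul.MUL @i6&i7  | 2-wide
6. ld.MEM;and.ALU @i8&i9  | 2-wide
7. sub.ALU @i10  | RAW r4
8. mul.MUL @i11  | no-port MUL/MUL
9. mul.MUL @i12  | tail

PAIRS = 3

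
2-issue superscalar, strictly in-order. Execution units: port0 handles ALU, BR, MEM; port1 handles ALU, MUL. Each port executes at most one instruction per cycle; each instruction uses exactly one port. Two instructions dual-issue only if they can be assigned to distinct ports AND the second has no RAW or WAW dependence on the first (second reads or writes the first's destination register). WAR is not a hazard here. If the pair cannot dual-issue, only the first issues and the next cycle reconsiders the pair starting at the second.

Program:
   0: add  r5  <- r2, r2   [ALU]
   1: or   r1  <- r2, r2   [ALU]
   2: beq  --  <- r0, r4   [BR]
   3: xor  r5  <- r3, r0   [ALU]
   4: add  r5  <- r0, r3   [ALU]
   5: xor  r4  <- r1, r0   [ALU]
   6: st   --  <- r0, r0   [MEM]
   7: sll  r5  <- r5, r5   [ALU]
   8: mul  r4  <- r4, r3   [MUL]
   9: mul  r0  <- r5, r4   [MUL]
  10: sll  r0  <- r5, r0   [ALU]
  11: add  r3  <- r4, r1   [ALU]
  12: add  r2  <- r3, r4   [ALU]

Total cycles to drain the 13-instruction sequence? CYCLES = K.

#0 head=0: add or i0,i1 dual
#1 head=2: beq xor i2,i3 dual
#2 head=4: add xor i4,i5 dual
#3 head=6: st sll i6,i7 dual
#4 head=8: mul i8 no-port MUL/MUL
#5 head=9: mul i9 RAW+WAW r0
#6 head=10: sll add i10,i11 dual
#7 head=12: add i12 tail

CYCLES = 8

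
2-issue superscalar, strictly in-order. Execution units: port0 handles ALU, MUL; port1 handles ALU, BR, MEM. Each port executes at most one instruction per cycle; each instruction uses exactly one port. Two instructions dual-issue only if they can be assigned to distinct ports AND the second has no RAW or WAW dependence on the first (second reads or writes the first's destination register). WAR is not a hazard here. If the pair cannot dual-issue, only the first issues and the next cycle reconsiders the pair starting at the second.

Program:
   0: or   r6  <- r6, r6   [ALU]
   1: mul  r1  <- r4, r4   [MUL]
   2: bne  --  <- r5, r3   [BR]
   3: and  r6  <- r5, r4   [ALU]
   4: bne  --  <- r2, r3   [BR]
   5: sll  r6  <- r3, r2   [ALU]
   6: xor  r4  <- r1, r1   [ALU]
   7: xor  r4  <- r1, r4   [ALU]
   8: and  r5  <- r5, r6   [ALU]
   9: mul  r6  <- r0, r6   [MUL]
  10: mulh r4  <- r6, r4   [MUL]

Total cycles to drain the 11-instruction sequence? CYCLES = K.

CYCLES = 7

  cy0 -> i0,i1 (or.ALU+mul.MUL) dual
  cy1 -> i2,i3 (bne.BR+and.ALU) dual
  cy2 -> i4,i5 (bne.BR+sll.ALU) dual
  cy3 -> i6 (xor.ALU) RAW+WAW r4
  cy4 -> i7,i8 (xor.ALU+and.ALU) dual
  cy5 -> i9 (mul.MUL) no-port MUL/MUL
  cy6 -> i10 (mulh.MUL) tail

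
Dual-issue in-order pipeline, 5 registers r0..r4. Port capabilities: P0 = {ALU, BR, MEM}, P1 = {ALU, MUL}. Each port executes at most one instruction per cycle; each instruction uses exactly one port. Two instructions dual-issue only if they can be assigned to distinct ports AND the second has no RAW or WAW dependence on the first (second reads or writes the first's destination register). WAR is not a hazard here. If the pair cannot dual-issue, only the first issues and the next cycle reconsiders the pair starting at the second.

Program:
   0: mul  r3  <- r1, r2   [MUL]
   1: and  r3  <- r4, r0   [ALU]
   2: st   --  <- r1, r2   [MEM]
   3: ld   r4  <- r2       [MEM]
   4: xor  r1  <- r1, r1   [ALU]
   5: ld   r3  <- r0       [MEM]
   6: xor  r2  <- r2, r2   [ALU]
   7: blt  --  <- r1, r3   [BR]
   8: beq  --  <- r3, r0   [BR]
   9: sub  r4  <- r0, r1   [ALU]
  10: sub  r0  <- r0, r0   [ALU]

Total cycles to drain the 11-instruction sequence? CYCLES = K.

CYCLES = 7

#0 head=0: mul i0 WAW r3
#1 head=1: and/st i1,i2 dual
#2 head=3: ld/xor i3,i4 dual
#3 head=5: ld/xor i5,i6 dual
#4 head=7: blt i7 no-port BR/BR
#5 head=8: beq/sub i8,i9 dual
#6 head=10: sub i10 tail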